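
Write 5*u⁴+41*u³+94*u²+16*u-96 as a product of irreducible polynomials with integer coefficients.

By the rational root theorem, u = 4/5 is a root, so (5*u-4) is a factor; dividing leaves u³+9*u²+26*u+24.
Next, u = -3 is a root, so (u+3) divides it; the quotient is u²+6*u+8.
The remaining quadratic factors as (u+4)(u+2).

(5*u-4)*(u+2)*(u+3)*(u+4)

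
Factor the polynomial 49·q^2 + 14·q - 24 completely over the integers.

(7·q + 6)·(7·q - 4)

Need a pair with product 49·(-24) = -1176 and sum 14: that's -28 and 42.
Split the middle term: 49·q^2 - 28·q + 42·q - 24 = 7·q·(7·q - 4) + 6·(7·q - 4).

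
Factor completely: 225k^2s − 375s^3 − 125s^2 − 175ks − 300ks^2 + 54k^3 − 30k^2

Group: 6k(9k^2 + 30ks − 5k − 75s^2 − 25s) + 5s(9k^2 + 30ks − 5k − 75s^2 − 25s); both groups contain (9k^2 + 30ks − 5k − 75s^2 − 25s), so (6k + 5s) is a factor with cofactor 9k^2 + 30ks − 5k − 75s^2 − 25s.
The cofactor groups again: 9k^2 + 30ks − 5k − 75s^2 − 25s = 9k(k + 5s) + (−15s − 5)(k + 5s); both groups contain (k + 5s), giving (9k − 15s − 5)(k + 5s).

(6k + 5s)(9k − 15s − 5)(k + 5s)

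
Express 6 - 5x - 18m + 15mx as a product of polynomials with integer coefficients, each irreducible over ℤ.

(3m - 1)(5x - 6)

Group as (15mx - 18m) + (-5x + 6) = 3m(5x - 6) - (5x - 6).
Both groups share the factor (5x - 6).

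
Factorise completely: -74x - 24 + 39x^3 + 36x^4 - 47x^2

(3x + 2)(3x - 4)(4x + 3)(x + 1)

Among the possible rational roots, x = -1 is a root, so (x + 1) is a factor; dividing leaves 36x^3 + 3x^2 - 50x - 24.
Then x = -3/4 is a root, so (4x + 3) is a factor; dividing leaves 9x^2 - 6x - 8.
The remaining quadratic factors as (3x - 4)(3x + 2).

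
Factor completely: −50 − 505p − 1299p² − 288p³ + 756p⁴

Testing divisors of the constant over divisors of the leading coefficient, p = −1/6 is a root, so (6p + 1) is a factor; dividing leaves 126p³ − 69p² − 205p − 50.
Then p = 5/3 is a root, so (3p − 5) divides it; the quotient is 42p² + 47p + 10.
The remaining quadratic factors as (6p + 5)(7p + 2).

(3p − 5)(6p + 1)(6p + 5)(7p + 2)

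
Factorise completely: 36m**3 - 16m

Factor out 4m, leaving 9m**2 - 4, which is a difference of two squares.

4m(3m + 2)(3m - 2)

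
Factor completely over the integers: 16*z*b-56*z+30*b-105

Group as (16*z*b-56*z) + (30*b-105) = 8*z*(2*b-7) + 15*(2*b-7).
Both groups share the factor (2*b-7).

(2*b-7)*(8*z+15)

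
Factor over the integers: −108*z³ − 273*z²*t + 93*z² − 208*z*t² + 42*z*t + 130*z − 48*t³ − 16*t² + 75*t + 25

−(4*z + 3*t + 1)*(3*z + 4*t − 5)*(9*z + 4*t + 5)

Group: 4*z*(−27*z² − 48*z*t + 30*z − 16*t² + 25) + (3*t + 1)*(−27*z² − 48*z*t + 30*z − 16*t² + 25); both groups contain (−27*z² − 48*z*t + 30*z − 16*t² + 25), so (4*z + 3*t + 1) is a factor with cofactor −27*z² − 48*z*t + 30*z − 16*t² + 25.
The cofactor groups again: −27*z² − 48*z*t + 30*z − 16*t² + 25 = −9*z*(3*z + 4*t − 5) + (−4*t − 5)*(3*z + 4*t − 5); both groups contain (3*z + 4*t − 5), giving −(9*z + 4*t + 5)*(3*z + 4*t − 5).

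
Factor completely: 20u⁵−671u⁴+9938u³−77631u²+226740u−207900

Trying the rational-root candidates, u = 14 is a root, giving the factor (u−14) and quotient 20u⁴−391u³+4464u²−15135u+14850.
Next, u = 9/5 is a root, so (5u−9) divides it; the quotient is 4u³−71u²+765u−1650.
Continuing, u = 11/4 is a root, so (4u−11) divides it; the quotient is u²−15u+150.
The quadratic u²−15u+150 has discriminant −375 < 0 and is irreducible over ℤ.

(4u−11)(5u−9)(u−14)(u²−15u+150)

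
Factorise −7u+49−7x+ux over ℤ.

Group as (ux−7u) + (−7x+49) = u(x−7) − 7(x−7).
Both groups share the factor (x−7).

(u−7)(x−7)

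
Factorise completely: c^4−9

(c^2+3)(c^2−3)

Substitute u = c^2 to get a quadratic in u, then factor.
c^2+3 is irreducible over ℤ (always positive, so no real roots).
c^2−3 is irreducible over ℤ (3 is not a perfect square).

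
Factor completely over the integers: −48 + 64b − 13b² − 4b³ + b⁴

By the rational root theorem, b = 3 is a root, giving the factor (b − 3) and quotient b³ − b² − 16b + 16.
Continuing, b = 4 is a root, so (b − 4) is a factor; dividing leaves b² + 3b − 4.
The remaining quadratic factors as (b − 1)(b + 4).

(b + 4)(b − 1)(b − 3)(b − 4)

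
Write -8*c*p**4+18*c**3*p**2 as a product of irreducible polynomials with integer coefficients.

Every term has a factor of 2*c*p**2. Then 9*c**2-4*p**2 = (3*c)² − (2*p)².

2*c*p**2*(3*c+2*p)*(3*c-2*p)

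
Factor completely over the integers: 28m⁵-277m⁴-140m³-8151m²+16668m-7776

By the rational root theorem, m = 12 is a root, so (m-12) is a factor; dividing leaves 28m⁴+59m³+568m²-1335m+648.
Continuing, m = 3/4 is a root, giving the factor (4m-3) and quotient 7m³+20m²+157m-216.
Then m = 8/7 is a root, giving the factor (7m-8) and quotient m²+4m+27.
The quadratic m²+4m+27 has discriminant -92 < 0 and is irreducible over ℤ.

(4m-3)(7m-8)(m-12)(m²+4m+27)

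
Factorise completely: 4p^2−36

4(p+3)(p−3)

Pull out the common factor 4; p^2−9 is a difference of squares.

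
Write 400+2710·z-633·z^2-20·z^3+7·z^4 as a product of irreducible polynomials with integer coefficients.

Trying the rational-root candidates, z = 5 is a root, giving the factor (z-5) and quotient 7·z^3+15·z^2-558·z-80.
Next, z = -10 is a root, giving the factor (z+10) and quotient 7·z^2-55·z-8.
The remaining quadratic factors as (z-8)(7·z+1).

(7·z+1)·(z+10)·(z-5)·(z-8)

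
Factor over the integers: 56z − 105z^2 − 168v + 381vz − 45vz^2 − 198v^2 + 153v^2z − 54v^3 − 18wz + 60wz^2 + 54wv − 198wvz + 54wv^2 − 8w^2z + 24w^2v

(4w − 3v − 7)(3v − z)(2w + 6v − 15z + 8)

Group: 3v(8w^2 + 18wv − 60wz + 18w − 18v^2 + 45vz − 66v + 105z − 56) − z(8w^2 + 18wv − 60wz + 18w − 18v^2 + 45vz − 66v + 105z − 56); both groups contain (8w^2 + 18wv − 60wz + 18w − 18v^2 + 45vz − 66v + 105z − 56), so (3v − z) is a factor with cofactor 8w^2 + 18wv − 60wz + 18w − 18v^2 + 45vz − 66v + 105z − 56.
The cofactor groups again: 8w^2 + 18wv − 60wz + 18w − 18v^2 + 45vz − 66v + 105z − 56 = 2w(4w − 3v − 7) + (6v − 15z + 8)(4w − 3v − 7); both groups contain (4w − 3v − 7), giving (2w + 6v − 15z + 8)(4w − 3v − 7).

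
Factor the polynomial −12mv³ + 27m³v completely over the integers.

Factor out 3mv, leaving 9m² − 4v², which is a difference of two squares.

3mv(3m + 2v)(3m − 2v)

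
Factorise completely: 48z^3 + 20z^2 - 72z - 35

(2z + 1)(4z - 5)(6z + 7)

Testing divisors of the constant over divisors of the leading coefficient, z = -7/6 is a root, so (6z + 7) is a factor; dividing leaves 8z^2 - 6z - 5.
The remaining quadratic factors as (4z - 5)(2z + 1).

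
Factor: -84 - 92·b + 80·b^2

4·(4·b - 7)·(5·b + 3)

Pull out the common factor 4, then factor the remaining trinomial.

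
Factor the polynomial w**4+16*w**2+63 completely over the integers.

(w**2+7)*(w**2+9)

Substitute u = w**2 to get a quadratic in u, then factor.
w**2+7 is irreducible over ℤ (always positive, so no real roots).
w**2+9 is irreducible over ℤ (sum of squares).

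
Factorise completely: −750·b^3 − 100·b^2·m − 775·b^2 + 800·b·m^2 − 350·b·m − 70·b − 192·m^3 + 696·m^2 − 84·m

−(10·b − 8·m + 1)·(15·b − 4·m + 14)·(5·b + 6·m)

Group: 10·b·(−75·b^2 − 70·b·m − 70·b + 24·m^2 − 84·m) + (−8·m + 1)·(−75·b^2 − 70·b·m − 70·b + 24·m^2 − 84·m); both groups contain (−75·b^2 − 70·b·m − 70·b + 24·m^2 − 84·m), so (10·b − 8·m + 1) is a factor with cofactor −75·b^2 − 70·b·m − 70·b + 24·m^2 − 84·m.
The cofactor groups again: −75·b^2 − 70·b·m − 70·b + 24·m^2 − 84·m = −15·b·(5·b + 6·m) + (4·m − 14)·(5·b + 6·m); both groups contain (5·b + 6·m), giving −(15·b − 4·m + 14)·(5·b + 6·m).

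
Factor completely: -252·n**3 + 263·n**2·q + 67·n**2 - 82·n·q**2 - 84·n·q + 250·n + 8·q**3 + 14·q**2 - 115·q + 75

Group: 4·n·(-63·n**2 + 50·n·q - 62·n - 8·q**2 + 26·q - 15) + (-q - 5)·(-63·n**2 + 50·n·q - 62·n - 8·q**2 + 26·q - 15); both groups contain (-63·n**2 + 50·n·q - 62·n - 8·q**2 + 26·q - 15), so (4·n - q - 5) is a factor with cofactor -63·n**2 + 50·n·q - 62·n - 8·q**2 + 26·q - 15.
The cofactor groups again: -63·n**2 + 50·n·q - 62·n - 8·q**2 + 26·q - 15 = -7·n·(9·n - 2·q + 5) + (4·q - 3)·(9·n - 2·q + 5); both groups contain (9·n - 2·q + 5), giving -(7·n - 4·q + 3)·(9·n - 2·q + 5).

-(4·n - q - 5)·(7·n - 4·q + 3)·(9·n - 2·q + 5)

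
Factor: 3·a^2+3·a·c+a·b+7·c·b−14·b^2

Group: a·(3·a+7·b) + (c−2·b)·(3·a+7·b); both groups contain (3·a+7·b).

(3·a+7·b)·(a+c−2·b)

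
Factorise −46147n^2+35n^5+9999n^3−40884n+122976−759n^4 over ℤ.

(5n−7)(7n+12)(n−8)(n^2−14n+183)

Among the possible rational roots, n = −12/7 is a root, so (7n+12) divides it; the quotient is 5n^4−117n^3+1629n^2−9385n+10248.
Then n = 8 is a root, so (n−8) divides it; the quotient is 5n^3−77n^2+1013n−1281.
Next, n = 7/5 is a root, so (5n−7) is a factor; dividing leaves n^2−14n+183.
The quadratic n^2−14n+183 has discriminant −536 < 0 and is irreducible over ℤ.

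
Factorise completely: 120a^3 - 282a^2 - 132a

6a(4a - 11)(5a + 2)

Pull out the common factor 6a, then factor the remaining trinomial.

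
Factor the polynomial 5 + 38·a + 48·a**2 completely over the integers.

(6·a + 1)·(8·a + 5)

Need a pair with product 48·5 = 240 and sum 38: that's 8 and 30.
Split the middle term: 48·a**2 + 8·a + 30·a + 5 = 8·a·(6·a + 1) + 5·(6·a + 1).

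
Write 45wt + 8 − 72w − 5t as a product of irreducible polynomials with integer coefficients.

Group as (45wt − 72w) + (−5t + 8) = 9w(5t − 8) − (5t − 8).
Both groups share the factor (5t − 8).

(5t − 8)(9w − 1)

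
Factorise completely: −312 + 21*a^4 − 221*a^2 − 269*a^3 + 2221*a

By the rational root theorem, a = 8/3 is a root, giving the factor (3*a − 8) and quotient 7*a^3 − 71*a^2 − 263*a + 39.
Continuing, a = −3 is a root, so (a + 3) divides it; the quotient is 7*a^2 − 92*a + 13.
The remaining quadratic factors as (7*a − 1)(a − 13).

(3*a − 8)*(7*a − 1)*(a + 3)*(a − 13)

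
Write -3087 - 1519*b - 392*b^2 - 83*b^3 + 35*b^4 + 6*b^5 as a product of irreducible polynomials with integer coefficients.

Among the possible rational roots, b = -7 is a root, giving the factor (b + 7) and quotient 6*b^4 - 7*b^3 - 34*b^2 - 154*b - 441.
Then b = -7/3 is a root, so (3*b + 7) divides it; the quotient is 2*b^3 - 7*b^2 + 5*b - 63.
Continuing, b = 9/2 is a root, so (2*b - 9) divides it; the quotient is b^2 + b + 7.
The quadratic b^2 + b + 7 has discriminant -27 < 0 and is irreducible over ℤ.

(2*b - 9)*(3*b + 7)*(b + 7)*(b^2 + b + 7)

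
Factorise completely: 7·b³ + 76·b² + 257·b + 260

Trying the rational-root candidates, b = -4 is a root, giving the factor (b + 4) and quotient 7·b² + 48·b + 65.
The remaining quadratic factors as (b + 5)(7·b + 13).

(7·b + 13)·(b + 4)·(b + 5)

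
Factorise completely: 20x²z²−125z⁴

Factor out 5z², leaving 4x²−25z², which is a difference of two squares.

5z²(2x+5z)(2x−5z)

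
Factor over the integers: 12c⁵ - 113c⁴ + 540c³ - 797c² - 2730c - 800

(3c + 1)(4c + 5)(c - 5)(c² - 6c + 32)

Among the possible rational roots, c = -1/3 is a root, so (3c + 1) is a factor; dividing leaves 4c⁴ - 39c³ + 193c² - 330c - 800.
Continuing, c = -5/4 is a root, giving the factor (4c + 5) and quotient c³ - 11c² + 62c - 160.
Then c = 5 is a root, so (c - 5) is a factor; dividing leaves c² - 6c + 32.
The quadratic c² - 6c + 32 has discriminant -92 < 0 and is irreducible over ℤ.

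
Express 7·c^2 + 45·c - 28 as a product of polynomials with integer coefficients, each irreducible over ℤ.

Need a pair with product 7·(-28) = -196 and sum 45: that's -4 and 49.
Split the middle term: 7·c^2 - 4·c + 49·c - 28 = c·(7·c - 4) + 7·(7·c - 4).

(7·c - 4)·(c + 7)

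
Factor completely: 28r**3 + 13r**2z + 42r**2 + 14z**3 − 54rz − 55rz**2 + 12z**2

(4r + 7z + 6)(7r − 2z)(r − z)

Group: 4r(7r**2 − 9rz + 2z**2) + (7z + 6)(7r**2 − 9rz + 2z**2); both groups contain (7r**2 − 9rz + 2z**2), so (4r + 7z + 6) is a factor with cofactor 7r**2 − 9rz + 2z**2.
The cofactor groups again: 7r**2 − 9rz + 2z**2 = r(7r − 2z) − z(7r − 2z); both groups contain (7r − 2z), giving (r − z)(7r − 2z).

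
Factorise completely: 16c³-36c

4c(2c+3)(2c-3)

Every term has a factor of 4c. Then 4c²-9 = (2c)² − (3)².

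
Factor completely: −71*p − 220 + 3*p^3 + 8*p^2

Trying the rational-root candidates, p = −4 is a root, so (p + 4) divides it; the quotient is 3*p^2 − 4*p − 55.
The remaining quadratic factors as (p − 5)(3*p + 11).

(3*p + 11)*(p + 4)*(p − 5)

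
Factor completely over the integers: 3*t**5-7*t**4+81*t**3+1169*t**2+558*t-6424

By the rational root theorem, t = -11/3 is a root, so (3*t+11) is a factor; dividing leaves t**4-6*t**3+49*t**2+210*t-584.
Continuing, t = 2 is a root, so (t-2) divides it; the quotient is t**3-4*t**2+41*t+292.
Then t = -4 is a root, so (t+4) divides it; the quotient is t**2-8*t+73.
The quadratic t**2-8*t+73 has discriminant -228 < 0 and is irreducible over ℤ.

(3*t+11)*(t+4)*(t-2)*(t**2-8*t+73)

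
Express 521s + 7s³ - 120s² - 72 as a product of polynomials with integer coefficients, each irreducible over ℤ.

(7s - 1)(s - 8)(s - 9)

Testing divisors of the constant over divisors of the leading coefficient, s = 8 is a root, giving the factor (s - 8) and quotient 7s² - 64s + 9.
The remaining quadratic factors as (s - 9)(7s - 1).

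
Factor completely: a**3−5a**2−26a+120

(a+5)(a−4)(a−6)

By the rational root theorem, a = 6 is a root, giving the factor (a−6) and quotient a**2+a−20.
The remaining quadratic factors as (a−4)(a+5).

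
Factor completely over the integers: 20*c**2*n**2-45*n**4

Every term has a factor of 5*n**2. Then 4*c**2-9*n**2 = (2*c)² − (3*n)².

5*n**2*(2*c+3*n)*(2*c-3*n)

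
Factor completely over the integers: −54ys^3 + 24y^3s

Factor out 6ys, leaving 4y^2 − 9s^2, which is a difference of two squares.

6sy(2y − 3s)(2y + 3s)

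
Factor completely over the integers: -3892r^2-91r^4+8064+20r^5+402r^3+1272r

(4r-7)(5r+6)(r-6)(r^2+2r+32)

Among the possible rational roots, r = 6 is a root, so (r-6) divides it; the quotient is 20r^4+29r^3+576r^2-436r-1344.
Then r = 7/4 is a root, so (4r-7) is a factor; dividing leaves 5r^3+16r^2+172r+192.
Next, r = -6/5 is a root, so (5r+6) is a factor; dividing leaves r^2+2r+32.
The quadratic r^2+2r+32 has discriminant -124 < 0 and is irreducible over ℤ.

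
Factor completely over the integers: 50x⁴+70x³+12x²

2x²(5x+1)(5x+6)

Pull out the common factor 2x², then factor the remaining trinomial.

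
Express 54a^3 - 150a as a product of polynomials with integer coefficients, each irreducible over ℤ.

Pull out the common factor 6a; 9a^2 - 25 is a difference of squares.

6a(3a + 5)(3a - 5)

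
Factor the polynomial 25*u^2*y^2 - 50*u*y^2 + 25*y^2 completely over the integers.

25*y^2*(u - 1)^2

Pull out the common factor 25*y^2, leaving u^2 - 2*u + 1.
Recognize a perfect-square trinomial with the parts u and 1.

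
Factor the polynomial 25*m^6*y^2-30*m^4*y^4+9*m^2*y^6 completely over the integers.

Pull out the common factor m^2*y^2, leaving 25*m^4-30*m^2*y^2+9*y^4.
Recognize a perfect-square trinomial with the parts 5*m^2 and 3*y^2.

m^2*y^2*(5*m^2-3*y^2)^2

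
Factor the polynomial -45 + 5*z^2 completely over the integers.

Factor out 5, leaving z^2 - 9, which is a difference of two squares.

5*(z + 3)*(z - 3)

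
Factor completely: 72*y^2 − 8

8*(3*y + 1)*(3*y − 1)

Factor out 8, leaving 9*y^2 − 1, which is a difference of two squares.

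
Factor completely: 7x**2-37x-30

(7x+5)(x-6)

Need a pair with product 7·(-30) = -210 and sum -37: that's 5 and -42.
Split the middle term: 7x**2+5x - 42x-30 = x(7x+5) - 6(7x+5).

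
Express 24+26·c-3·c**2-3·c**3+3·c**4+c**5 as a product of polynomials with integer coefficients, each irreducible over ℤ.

(c+1)·(c+2)·(c+3)·(c**2-3·c+4)

Testing divisors of the constant over divisors of the leading coefficient, c = -3 is a root, giving the factor (c+3) and quotient c**4-3·c**2+6·c+8.
Continuing, c = -1 is a root, so (c+1) is a factor; dividing leaves c**3-c**2-2·c+8.
Next, c = -2 is a root, so (c+2) divides it; the quotient is c**2-3·c+4.
The quadratic c**2-3·c+4 has discriminant -7 < 0 and is irreducible over ℤ.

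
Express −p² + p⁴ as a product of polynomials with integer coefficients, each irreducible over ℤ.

p²·(p + 1)·(p − 1)

Every term has a factor of p²; factoring it out leaves p² − 1.
Recognize a difference of squares with the parts p and 1.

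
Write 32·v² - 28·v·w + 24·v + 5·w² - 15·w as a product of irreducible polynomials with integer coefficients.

(4·v - w + 3)·(8·v - 5·w)

Group: 8·v·(4·v - w + 3) - 5·w·(4·v - w + 3); both groups contain (4·v - w + 3).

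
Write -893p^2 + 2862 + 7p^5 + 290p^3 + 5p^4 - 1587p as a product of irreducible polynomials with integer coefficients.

(7p - 9)(p + 2)(p - 3)(p^2 + 3p + 53)

Testing divisors of the constant over divisors of the leading coefficient, p = -2 is a root, giving the factor (p + 2) and quotient 7p^4 - 9p^3 + 308p^2 - 1509p + 1431.
Then p = 9/7 is a root, giving the factor (7p - 9) and quotient p^3 + 44p - 159.
Then p = 3 is a root, so (p - 3) is a factor; dividing leaves p^2 + 3p + 53.
The quadratic p^2 + 3p + 53 has discriminant -203 < 0 and is irreducible over ℤ.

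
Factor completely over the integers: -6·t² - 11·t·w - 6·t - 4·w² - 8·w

-(2·t + w + 2)·(3·t + 4·w)

Group: -2·t·(3·t + 4·w) + (-w - 2)·(3·t + 4·w); both groups contain (3·t + 4·w).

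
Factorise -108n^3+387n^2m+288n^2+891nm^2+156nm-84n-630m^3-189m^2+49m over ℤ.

Group: 3n(-36n^2+201nm+84n-105m^2-49m) + (6m-1)(-36n^2+201nm+84n-105m^2-49m); both groups contain (-36n^2+201nm+84n-105m^2-49m), so (3n+6m-1) is a factor with cofactor -36n^2+201nm+84n-105m^2-49m.
The cofactor groups again: -36n^2+201nm+84n-105m^2-49m = -3n(12n-7m) + (15m+7)(12n-7m); both groups contain (12n-7m), giving -(3n-15m-7)(12n-7m).

-(3n-15m-7)(12n-7m)(3n+6m-1)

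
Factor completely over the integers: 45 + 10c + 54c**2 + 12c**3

Group as (12c**3 + 10c) + (54c**2 + 45) = 2c(6c**2 + 5) + 9(6c**2 + 5).
Both groups share the factor (6c**2 + 5).

(2c + 9)(6c**2 + 5)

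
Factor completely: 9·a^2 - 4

(3·a + 2)·(3·a - 2)

Need a pair with product 9·(-4) = -36 and sum 0: that's -6 and 6.
Split the middle term: 9·a^2 - 6·a + 6·a - 4 = 3·a·(3·a - 2) + 2·(3·a - 2).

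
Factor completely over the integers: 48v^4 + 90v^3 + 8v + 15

Group as (48v^4 + 8v) + (90v^3 + 15) = 8v(6v^3 + 1) + 15(6v^3 + 1).
Both groups share the factor (6v^3 + 1).

(8v + 15)(6v^3 + 1)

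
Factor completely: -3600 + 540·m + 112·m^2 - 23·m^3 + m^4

(m + 5)·(m - 10)·(m - 12)·(m - 6)

Trying the rational-root candidates, m = -5 is a root, giving the factor (m + 5) and quotient m^3 - 28·m^2 + 252·m - 720.
Next, m = 6 is a root, so (m - 6) divides it; the quotient is m^2 - 22·m + 120.
The remaining quadratic factors as (m - 10)(m - 12).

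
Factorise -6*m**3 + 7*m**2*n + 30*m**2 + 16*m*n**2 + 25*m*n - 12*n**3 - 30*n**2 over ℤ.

Group: 3*m*(-2*m**2 + m*n + 10*m + 6*n**2 + 15*n) - 2*n*(-2*m**2 + m*n + 10*m + 6*n**2 + 15*n); both groups contain (-2*m**2 + m*n + 10*m + 6*n**2 + 15*n), so (3*m - 2*n) is a factor with cofactor -2*m**2 + m*n + 10*m + 6*n**2 + 15*n.
The cofactor groups again: -2*m**2 + m*n + 10*m + 6*n**2 + 15*n = -m*(2*m + 3*n) + (2*n + 5)*(2*m + 3*n); both groups contain (2*m + 3*n), giving -(m - 2*n - 5)*(2*m + 3*n).

-(2*m + 3*n)*(3*m - 2*n)*(m - 2*n - 5)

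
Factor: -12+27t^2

3(3t+2)(3t-2)

Pull out the common factor 3; 9t^2-4 is a difference of squares.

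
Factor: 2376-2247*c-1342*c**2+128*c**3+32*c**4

Testing divisors of the constant over divisors of the leading coefficient, c = 11/2 is a root, so (2*c-11) divides it; the quotient is 16*c**3+152*c**2+165*c-216.
Next, c = 3/4 is a root, so (4*c-3) is a factor; dividing leaves 4*c**2+41*c+72.
The remaining quadratic factors as (c+8)(4*c+9).

(2*c-11)*(4*c+9)*(4*c-3)*(c+8)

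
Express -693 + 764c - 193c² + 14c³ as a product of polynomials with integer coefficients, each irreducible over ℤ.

Among the possible rational roots, c = 7 is a root, giving the factor (c - 7) and quotient 14c² - 95c + 99.
The remaining quadratic factors as (7c - 9)(2c - 11).

(2c - 11)(7c - 9)(c - 7)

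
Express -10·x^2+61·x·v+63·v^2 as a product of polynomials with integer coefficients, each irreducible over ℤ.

-(x-7·v)·(10·x+9·v)

Group: -x·(10·x+9·v) + 7·v·(10·x+9·v); both groups contain (10·x+9·v).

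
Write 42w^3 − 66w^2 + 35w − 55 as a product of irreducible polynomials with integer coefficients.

Group as (42w^3 + 35w) + (−66w^2 − 55) = 7w(6w^2 + 5) − 11(6w^2 + 5).
Both groups share the factor (6w^2 + 5).

(7w − 11)(6w^2 + 5)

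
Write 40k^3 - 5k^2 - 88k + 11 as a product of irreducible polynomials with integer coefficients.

(8k - 1)(5k^2 - 11)

Group as (40k^3 - 88k) + (-5k^2 + 11) = 8k(5k^2 - 11) - (5k^2 - 11).
Both groups share the factor (5k^2 - 11).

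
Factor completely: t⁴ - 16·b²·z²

-(4·b·z + t²)·(4·b·z - t²)

Recognize a difference of squares with the parts t² and 4·b·z.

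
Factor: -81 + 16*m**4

(2*m)⁴ − (3)⁴ = ((2*m)² − (3)²)((2*m)² + (3)²); the first factor splits again, the second (4*m**2 + 9) is irreducible.

(2*m + 3)*(2*m - 3)*(4*m**2 + 9)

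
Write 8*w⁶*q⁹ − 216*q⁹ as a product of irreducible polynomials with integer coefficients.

8*q⁹*(w² − 3)*(w⁴ + 3*w² + 9)

Every term has a factor of 8*q⁹; factoring it out leaves w⁶ − 27.
Recognize a difference of cubes with the parts w² and 3.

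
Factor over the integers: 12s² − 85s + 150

(3s − 10)(4s − 15)

Need a pair with product 12·150 = 1800 and sum −85: that's −45 and −40.
Split the middle term: 12s² − 45s − 40s + 150 = 3s(4s − 15) − 10(4s − 15).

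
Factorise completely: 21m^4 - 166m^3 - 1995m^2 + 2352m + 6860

By the rational root theorem, m = 7/3 is a root, so (3m - 7) is a factor; dividing leaves 7m^3 - 39m^2 - 756m - 980.
Then m = -10/7 is a root, so (7m + 10) is a factor; dividing leaves m^2 - 7m - 98.
The remaining quadratic factors as (m - 14)(m + 7).

(3m - 7)(7m + 10)(m + 7)(m - 14)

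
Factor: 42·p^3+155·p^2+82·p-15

Testing divisors of the constant over divisors of the leading coefficient, p = -3 is a root, so (p+3) divides it; the quotient is 42·p^2+29·p-5.
The remaining quadratic factors as (7·p-1)(6·p+5).

(6·p+5)·(7·p-1)·(p+3)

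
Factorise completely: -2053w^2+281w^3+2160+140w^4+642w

Trying the rational-root candidates, w = 9/4 is a root, so (4w-9) is a factor; dividing leaves 35w^3+149w^2-178w-240.
Then w = 8/5 is a root, so (5w-8) divides it; the quotient is 7w^2+41w+30.
The remaining quadratic factors as (w+5)(7w+6).

(4w-9)(5w-8)(7w+6)(w+5)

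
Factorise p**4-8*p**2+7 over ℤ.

Substitute u = p**2 to get a quadratic in u, then factor.
p**2-1 is a difference of squares.
p**2-7 is irreducible over ℤ (7 is not a perfect square).

(p+1)*(p-1)*(p**2-7)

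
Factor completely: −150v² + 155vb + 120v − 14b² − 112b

Group: −15v(10v − b − 8) + 14b(10v − b − 8); both groups contain (10v − b − 8).

−(15v − 14b)(10v − b − 8)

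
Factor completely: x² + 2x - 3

Two integers with product -3 and sum 2 are -1 and 3.

(x + 3)(x - 1)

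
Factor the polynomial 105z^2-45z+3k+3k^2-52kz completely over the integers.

(3k-7z+3)(k-15z)

Group: k(3k-7z+3) - 15z(3k-7z+3); both groups contain (3k-7z+3).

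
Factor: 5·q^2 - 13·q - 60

(5·q + 12)·(q - 5)

Need a pair with product 5·(-60) = -300 and sum -13: that's -25 and 12.
Split the middle term: 5·q^2 - 25·q + 12·q - 60 = 5·q·(q - 5) + 12·(q - 5).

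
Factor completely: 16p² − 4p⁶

−4p²(p² + 2)(p² − 2)

Every term has a factor of 4p²; factoring it out leaves −p⁴ + 4.
Recognize a difference of squares with the parts 2 and p².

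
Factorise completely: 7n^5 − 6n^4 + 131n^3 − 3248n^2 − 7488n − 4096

(7n + 8)(n + 1)(n − 8)(n^2 + 5n + 64)

Testing divisors of the constant over divisors of the leading coefficient, n = −8/7 is a root, so (7n + 8) divides it; the quotient is n^4 − 2n^3 + 21n^2 − 488n − 512.
Next, n = −1 is a root, so (n + 1) divides it; the quotient is n^3 − 3n^2 + 24n − 512.
Next, n = 8 is a root, so (n − 8) divides it; the quotient is n^2 + 5n + 64.
The quadratic n^2 + 5n + 64 has discriminant −231 < 0 and is irreducible over ℤ.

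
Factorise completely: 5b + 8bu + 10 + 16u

Group as (8bu + 5b) + (16u + 10) = b(8u + 5) + 2(8u + 5).
Both groups share the factor (8u + 5).

(8u + 5)(b + 2)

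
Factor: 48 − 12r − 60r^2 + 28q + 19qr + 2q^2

(2q − 5r + 4)(q + 12r + 12)

Group: 2q(q + 12r + 12) + (−5r + 4)(q + 12r + 12); both groups contain (q + 12r + 12).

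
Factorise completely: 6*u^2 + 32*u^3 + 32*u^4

2*u^2*(4*u + 1)*(4*u + 3)

Pull out the common factor 2*u^2, then factor the remaining trinomial.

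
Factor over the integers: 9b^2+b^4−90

(b^2+15)(b^2−6)

Substitute u = b^2 to get a quadratic in u, then factor.
b^2−6 is irreducible over ℤ (6 is not a perfect square).
b^2+15 is irreducible over ℤ (always positive, so no real roots).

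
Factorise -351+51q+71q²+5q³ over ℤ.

(5q-9)(q+13)(q+3)

Testing divisors of the constant over divisors of the leading coefficient, q = -13 is a root, so (q+13) is a factor; dividing leaves 5q²+6q-27.
The remaining quadratic factors as (5q-9)(q+3).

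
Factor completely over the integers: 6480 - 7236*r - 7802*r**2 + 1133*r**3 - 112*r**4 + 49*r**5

Among the possible rational roots, r = 4/7 is a root, so (7*r - 4) divides it; the quotient is 7*r**4 - 12*r**3 + 155*r**2 - 1026*r - 1620.
Continuing, r = -9/7 is a root, so (7*r + 9) is a factor; dividing leaves r**3 - 3*r**2 + 26*r - 180.
Next, r = 5 is a root, so (r - 5) is a factor; dividing leaves r**2 + 2*r + 36.
The quadratic r**2 + 2*r + 36 has discriminant -140 < 0 and is irreducible over ℤ.

(7*r + 9)*(7*r - 4)*(r - 5)*(r**2 + 2*r + 36)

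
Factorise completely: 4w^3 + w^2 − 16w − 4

(4w + 1)(w + 2)(w − 2)

Group as (4w^3 − 16w) + (w^2 − 4) = 4w(w^2 − 4) + (w^2 − 4).
Both groups share the factor (w^2 − 4).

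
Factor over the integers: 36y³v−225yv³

9vy(2y−5v)(2y+5v)

Pull out the common factor 9yv; 4y²−25v² is a difference of squares.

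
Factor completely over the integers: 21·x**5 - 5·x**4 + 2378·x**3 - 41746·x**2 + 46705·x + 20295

Trying the rational-root candidates, x = -1/3 is a root, so (3·x + 1) is a factor; dividing leaves 7·x**4 - 4·x**3 + 794·x**2 - 14180·x + 20295.
Next, x = 9 is a root, so (x - 9) is a factor; dividing leaves 7·x**3 + 59·x**2 + 1325·x - 2255.
Continuing, x = 11/7 is a root, giving the factor (7·x - 11) and quotient x**2 + 10·x + 205.
The quadratic x**2 + 10·x + 205 has discriminant -720 < 0 and is irreducible over ℤ.

(3·x + 1)·(7·x - 11)·(x - 9)·(x**2 + 10·x + 205)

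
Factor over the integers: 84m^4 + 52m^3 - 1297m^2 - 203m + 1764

Among the possible rational roots, m = -9/7 is a root, so (7m + 9) divides it; the quotient is 12m^3 - 8m^2 - 175m + 196.
Then m = 7/6 is a root, so (6m - 7) is a factor; dividing leaves 2m^2 + m - 28.
The remaining quadratic factors as (2m - 7)(m + 4).

(2m - 7)(6m - 7)(7m + 9)(m + 4)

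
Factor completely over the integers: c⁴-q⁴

(c+q)·(c-q)·(c²+q²)

(c)⁴ − (q)⁴ = ((c)² − (q)²)((c)² + (q)²); the first factor splits again, the second (c²+q²) is irreducible.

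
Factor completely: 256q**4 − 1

(4q + 1)(4q − 1)(16q**2 + 1)

Difference of squares twice: with A = 4q and B = 1, A⁴ − B⁴ = (A² − B²)(A² + B²), and A² − B² factors again.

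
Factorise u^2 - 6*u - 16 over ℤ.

Two integers with product -16 and sum -6 are 2 and -8.

(u + 2)*(u - 8)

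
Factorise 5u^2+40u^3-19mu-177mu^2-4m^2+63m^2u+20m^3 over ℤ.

Group: 5m(4m^2+19mu-5u^2) + (-8u-1)(4m^2+19mu-5u^2); both groups contain (4m^2+19mu-5u^2), so (5m-8u-1) is a factor with cofactor 4m^2+19mu-5u^2.
The cofactor groups again: 4m^2+19mu-5u^2 = 4m(m+5u) - u(m+5u); both groups contain (m+5u), giving (4m-u)(m+5u).

(4m-u)(5m-8u-1)(m+5u)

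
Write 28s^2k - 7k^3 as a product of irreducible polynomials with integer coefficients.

7k(2s - k)(2s + k)

Every term has a factor of 7k. Then 4s^2 - k^2 = (2s)² − (k)².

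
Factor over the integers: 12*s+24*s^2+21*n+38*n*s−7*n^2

−(7*n+4*s)*(n−6*s−3)

Group: −7*n*(n−6*s−3) − 4*s*(n−6*s−3); both groups contain (n−6*s−3).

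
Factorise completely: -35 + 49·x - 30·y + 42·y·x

(6·y + 7)·(7·x - 5)

Group as (42·y·x - 30·y) + (49·x - 35) = 6·y·(7·x - 5) + 7·(7·x - 5).
Both groups share the factor (7·x - 5).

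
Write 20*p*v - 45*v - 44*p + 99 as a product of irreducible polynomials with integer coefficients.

Group as (20*p*v - 44*p) + (-45*v + 99) = 4*p*(5*v - 11) - 9*(5*v - 11).
Both groups share the factor (5*v - 11).

(4*p - 9)*(5*v - 11)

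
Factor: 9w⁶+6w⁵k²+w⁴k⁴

w⁴(3w+k²)²

Factor out w⁴ first: what remains is 9w²+6wk²+k⁴.
Recognize a perfect-square trinomial with the parts 3w and k².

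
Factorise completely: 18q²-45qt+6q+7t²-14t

(3q-7t)(6q-t+2)

Group: 6q(3q-7t) + (-t+2)(3q-7t); both groups contain (3q-7t).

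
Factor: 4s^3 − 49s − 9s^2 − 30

By the rational root theorem, s = −2 is a root, so (s + 2) is a factor; dividing leaves 4s^2 − 17s − 15.
The remaining quadratic factors as (s − 5)(4s + 3).

(4s + 3)(s + 2)(s − 5)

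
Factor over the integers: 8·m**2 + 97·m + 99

(8·m + 9)·(m + 11)

Need a pair with product 8·99 = 792 and sum 97: that's 88 and 9.
Split the middle term: 8·m**2 + 88·m + 9·m + 99 = 8·m·(m + 11) + 9·(m + 11).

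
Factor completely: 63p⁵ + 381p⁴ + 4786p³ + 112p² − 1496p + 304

Testing divisors of the constant over divisors of the leading coefficient, p = −2/3 is a root, so (3p + 2) is a factor; dividing leaves 21p⁴ + 113p³ + 1520p² − 976p + 152.
Next, p = 1/3 is a root, so (3p − 1) divides it; the quotient is 7p³ + 40p² + 520p − 152.
Next, p = 2/7 is a root, giving the factor (7p − 2) and quotient p² + 6p + 76.
The quadratic p² + 6p + 76 has discriminant −268 < 0 and is irreducible over ℤ.

(3p + 2)(3p − 1)(7p − 2)(p² + 6p + 76)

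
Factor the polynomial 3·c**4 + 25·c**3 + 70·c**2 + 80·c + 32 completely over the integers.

Among the possible rational roots, c = -4 is a root, giving the factor (c + 4) and quotient 3·c**3 + 13·c**2 + 18·c + 8.
Then c = -4/3 is a root, so (3·c + 4) divides it; the quotient is c**2 + 3·c + 2.
The remaining quadratic factors as (c + 1)(c + 2).

(3·c + 4)·(c + 1)·(c + 2)·(c + 4)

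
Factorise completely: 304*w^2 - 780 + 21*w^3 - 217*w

By the rational root theorem, w = -15 is a root, so (w + 15) divides it; the quotient is 21*w^2 - 11*w - 52.
The remaining quadratic factors as (7*w - 13)(3*w + 4).

(3*w + 4)*(7*w - 13)*(w + 15)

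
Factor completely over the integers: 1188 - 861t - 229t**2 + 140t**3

(4t - 11)(5t + 12)(7t - 9)

Trying the rational-root candidates, t = 11/4 is a root, so (4t - 11) divides it; the quotient is 35t**2 + 39t - 108.
The remaining quadratic factors as (5t + 12)(7t - 9).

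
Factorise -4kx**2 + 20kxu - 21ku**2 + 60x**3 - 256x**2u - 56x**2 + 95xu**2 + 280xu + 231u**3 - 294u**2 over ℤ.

Group: 2x(-2kx + 7ku + 30x**2 - 83xu - 28x - 77u**2 + 98u) - 3u(-2kx + 7ku + 30x**2 - 83xu - 28x - 77u**2 + 98u); both groups contain (-2kx + 7ku + 30x**2 - 83xu - 28x - 77u**2 + 98u), so (2x - 3u) is a factor with cofactor -2kx + 7ku + 30x**2 - 83xu - 28x - 77u**2 + 98u.
The cofactor groups again: -2kx + 7ku + 30x**2 - 83xu - 28x - 77u**2 + 98u = -k(2x - 7u) + (15x + 11u - 14)(2x - 7u); both groups contain (2x - 7u), giving -(k - 15x - 11u + 14)(2x - 7u).

-(2x - 3u)(2x - 7u)(k - 15x - 11u + 14)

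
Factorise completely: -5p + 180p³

Factor out 5p, leaving 36p² - 1, which is a difference of two squares.

5p(6p + 1)(6p - 1)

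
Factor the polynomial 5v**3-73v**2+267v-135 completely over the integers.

(5v-3)(v-5)(v-9)

Trying the rational-root candidates, v = 9 is a root, so (v-9) is a factor; dividing leaves 5v**2-28v+15.
The remaining quadratic factors as (5v-3)(v-5).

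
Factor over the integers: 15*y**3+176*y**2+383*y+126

(3*y+7)*(5*y+2)*(y+9)

Among the possible rational roots, y = -2/5 is a root, so (5*y+2) divides it; the quotient is 3*y**2+34*y+63.
The remaining quadratic factors as (y+9)(3*y+7).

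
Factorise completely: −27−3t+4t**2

Need a pair with product 4·(−27) = −108 and sum −3: that's 9 and −12.
Split the middle term: 4t**2+9t − 12t−27 = t(4t+9) − 3(4t+9).

(4t+9)(t−3)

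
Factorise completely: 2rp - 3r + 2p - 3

(2p - 3)(r + 1)

Group as (2rp - 3r) + (2p - 3) = r(2p - 3) + (2p - 3).
Both groups share the factor (2p - 3).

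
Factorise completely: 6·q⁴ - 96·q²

6·q²·(q + 4)·(q - 4)

Pull out the common factor 6·q²; q² - 16 is a difference of squares.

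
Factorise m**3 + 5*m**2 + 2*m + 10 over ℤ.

(m + 5)*(m**2 + 2)

Group as (m**3 + 2*m) + (5*m**2 + 10) = m*(m**2 + 2) + 5*(m**2 + 2).
Both groups share the factor (m**2 + 2).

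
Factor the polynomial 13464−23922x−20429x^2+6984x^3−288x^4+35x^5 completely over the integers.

Among the possible rational roots, x = 4 is a root, so (x−4) divides it; the quotient is 35x^4−148x^3+6392x^2+5139x−3366.
Next, x = −6/5 is a root, so (5x+6) is a factor; dividing leaves 7x^3−38x^2+1324x−561.
Then x = 3/7 is a root, so (7x−3) is a factor; dividing leaves x^2−5x+187.
The quadratic x^2−5x+187 has discriminant −723 < 0 and is irreducible over ℤ.

(5x+6)(7x−3)(x−4)(x^2−5x+187)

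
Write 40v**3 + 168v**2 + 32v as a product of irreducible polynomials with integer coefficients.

8v(5v + 1)(v + 4)

Pull out the common factor 8v, then factor the remaining trinomial.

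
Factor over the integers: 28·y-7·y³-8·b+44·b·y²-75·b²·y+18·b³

(2·b-7·y)·(3·b-y+2)·(3·b-y-2)

Group: 3·b·(6·b²-23·b·y+4·b+7·y²-14·y) + (-y-2)·(6·b²-23·b·y+4·b+7·y²-14·y); both groups contain (6·b²-23·b·y+4·b+7·y²-14·y), so (3·b-y-2) is a factor with cofactor 6·b²-23·b·y+4·b+7·y²-14·y.
The cofactor groups again: 6·b²-23·b·y+4·b+7·y²-14·y = 3·b·(2·b-7·y) + (-y+2)·(2·b-7·y); both groups contain (2·b-7·y), giving (3·b-y+2)·(2·b-7·y).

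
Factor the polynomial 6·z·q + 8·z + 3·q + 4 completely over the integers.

(2·z + 1)·(3·q + 4)

Group as (6·z·q + 8·z) + (3·q + 4) = 2·z·(3·q + 4) + (3·q + 4).
Both groups share the factor (3·q + 4).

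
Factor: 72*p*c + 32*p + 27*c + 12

(8*p + 3)*(9*c + 4)

Group as (72*p*c + 32*p) + (27*c + 12) = 8*p*(9*c + 4) + 3*(9*c + 4).
Both groups share the factor (9*c + 4).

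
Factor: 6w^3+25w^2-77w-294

By the rational root theorem, w = -3 is a root, so (w+3) is a factor; dividing leaves 6w^2+7w-98.
The remaining quadratic factors as (2w-7)(3w+14).

(2w-7)(3w+14)(w+3)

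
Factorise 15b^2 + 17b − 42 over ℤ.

(3b + 7)(5b − 6)

Need a pair with product 15·(−42) = −630 and sum 17: that's 35 and −18.
Split the middle term: 15b^2 + 35b − 18b − 42 = 5b(3b + 7) − 6(3b + 7).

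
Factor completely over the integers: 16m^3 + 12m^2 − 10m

Pull out the common factor 2m, then factor the remaining trinomial.

2m(2m − 1)(4m + 5)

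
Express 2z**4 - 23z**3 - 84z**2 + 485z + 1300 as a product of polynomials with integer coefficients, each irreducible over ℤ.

By the rational root theorem, z = 5 is a root, so (z - 5) divides it; the quotient is 2z**3 - 13z**2 - 149z - 260.
Next, z = 13 is a root, so (z - 13) is a factor; dividing leaves 2z**2 + 13z + 20.
The remaining quadratic factors as (2z + 5)(z + 4).

(2z + 5)(z + 4)(z - 13)(z - 5)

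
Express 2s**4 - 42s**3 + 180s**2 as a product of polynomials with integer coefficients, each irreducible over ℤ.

Pull out the common factor 2s**2, then factor the remaining trinomial.

2s**2(s - 15)(s - 6)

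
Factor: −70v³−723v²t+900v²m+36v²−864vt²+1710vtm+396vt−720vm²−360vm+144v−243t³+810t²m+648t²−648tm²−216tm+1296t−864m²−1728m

Group: 10v(−7v²−66vt+90vm+12v−27t²+90tm+108t−72m²−144m) + (9t+12)(−7v²−66vt+90vm+12v−27t²+90tm+108t−72m²−144m); both groups contain (−7v²−66vt+90vm+12v−27t²+90tm+108t−72m²−144m), so (10v+9t+12) is a factor with cofactor −7v²−66vt+90vm+12v−27t²+90tm+108t−72m²−144m.
The cofactor groups again: −7v²−66vt+90vm+12v−27t²+90tm+108t−72m²−144m = −v(7v+3t−6m−12) + (−9t+12m)(7v+3t−6m−12); both groups contain (7v+3t−6m−12), giving −(v+9t−12m)(7v+3t−6m−12).

−(v+9t−12m)(7v+3t−6m−12)(10v+9t+12)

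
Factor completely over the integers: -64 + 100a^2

4(5a + 4)(5a - 4)

Every term has a factor of 4. Then 25a^2 - 16 = (5a)² − (4)².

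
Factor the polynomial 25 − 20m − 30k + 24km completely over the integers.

(4m − 5)(6k − 5)

Group as (24km − 30k) + (−20m + 25) = 6k(4m − 5) − 5(4m − 5).
Both groups share the factor (4m − 5).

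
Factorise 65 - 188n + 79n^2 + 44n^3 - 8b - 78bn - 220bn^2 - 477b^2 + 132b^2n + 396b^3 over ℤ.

(11b + 11n - 5)(12b - 4n - 13)(3b - n + 1)

Group: 12b(33b^2 + 22bn - 4b - 11n^2 + 16n - 5) + (-4n - 13)(33b^2 + 22bn - 4b - 11n^2 + 16n - 5); both groups contain (33b^2 + 22bn - 4b - 11n^2 + 16n - 5), so (12b - 4n - 13) is a factor with cofactor 33b^2 + 22bn - 4b - 11n^2 + 16n - 5.
The cofactor groups again: 33b^2 + 22bn - 4b - 11n^2 + 16n - 5 = 11b(3b - n + 1) + (11n - 5)(3b - n + 1); both groups contain (3b - n + 1), giving (11b + 11n - 5)(3b - n + 1).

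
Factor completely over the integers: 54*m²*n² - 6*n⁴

6*n²*(3*m + n)*(3*m - n)

Factor out 6*n², leaving 9*m² - n², which is a difference of two squares.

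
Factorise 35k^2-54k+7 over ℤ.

(5k-7)(7k-1)

Need a pair with product 35·7 = 245 and sum -54: that's -5 and -49.
Split the middle term: 35k^2-5k - 49k+7 = 5k(7k-1) - 7(7k-1).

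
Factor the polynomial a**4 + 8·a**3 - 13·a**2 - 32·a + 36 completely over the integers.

By the rational root theorem, a = 2 is a root, so (a - 2) is a factor; dividing leaves a**3 + 10·a**2 + 7·a - 18.
Continuing, a = -2 is a root, so (a + 2) divides it; the quotient is a**2 + 8·a - 9.
The remaining quadratic factors as (a + 9)(a - 1).

(a + 2)·(a + 9)·(a - 1)·(a - 2)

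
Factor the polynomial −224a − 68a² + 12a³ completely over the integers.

Pull out the common factor 4a, then factor the remaining trinomial.

4a(3a + 7)(a − 8)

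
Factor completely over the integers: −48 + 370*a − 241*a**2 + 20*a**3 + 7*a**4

Testing divisors of the constant over divisors of the leading coefficient, a = 2 is a root, giving the factor (a − 2) and quotient 7*a**3 + 34*a**2 − 173*a + 24.
Next, a = −8 is a root, giving the factor (a + 8) and quotient 7*a**2 − 22*a + 3.
The remaining quadratic factors as (7*a − 1)(a − 3).

(7*a − 1)*(a + 8)*(a − 2)*(a − 3)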